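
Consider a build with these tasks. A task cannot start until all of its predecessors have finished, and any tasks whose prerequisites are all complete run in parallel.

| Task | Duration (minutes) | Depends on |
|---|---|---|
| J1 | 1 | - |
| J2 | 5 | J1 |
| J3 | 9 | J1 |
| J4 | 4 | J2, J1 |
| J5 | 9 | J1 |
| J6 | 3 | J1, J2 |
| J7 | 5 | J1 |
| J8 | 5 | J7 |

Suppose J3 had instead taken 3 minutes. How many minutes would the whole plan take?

As given, the longest chain is J1→J7→J8 = 1+5+5 = 11, so the finish is 11 minutes.
J3 is off the critical path — its longest chain is 10 minutes, giving 1 of slack.
No other chain overtakes it, so the finish is 11 minutes.

11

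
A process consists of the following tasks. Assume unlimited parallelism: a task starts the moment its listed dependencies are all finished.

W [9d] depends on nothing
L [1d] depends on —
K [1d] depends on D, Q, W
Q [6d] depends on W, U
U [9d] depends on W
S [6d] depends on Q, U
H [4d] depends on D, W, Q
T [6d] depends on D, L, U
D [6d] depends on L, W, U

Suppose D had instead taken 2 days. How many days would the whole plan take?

The binding path is W→U→D→T = 9+9+6+6 = 30; finish at 30 days.
D is on the critical path; changing it to 2 makes that path 26 days.
Now W→U→Q→S = 9+9+6+6 = 30 is longest, so the finish becomes 30 days.

30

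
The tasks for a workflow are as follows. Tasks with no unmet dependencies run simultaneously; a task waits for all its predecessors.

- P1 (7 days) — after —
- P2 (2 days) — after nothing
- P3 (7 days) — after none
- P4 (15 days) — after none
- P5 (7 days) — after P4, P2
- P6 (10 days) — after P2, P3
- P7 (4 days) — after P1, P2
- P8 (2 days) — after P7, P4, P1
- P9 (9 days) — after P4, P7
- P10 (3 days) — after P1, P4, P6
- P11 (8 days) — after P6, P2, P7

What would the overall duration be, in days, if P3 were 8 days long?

26

Actual critical path: P3→P6→P11 = 7+10+8 = 25 ⇒ 25 days.
P3 is on the critical path; changing it to 8 makes that path 26 days.
That remains the longest chain; total 26 days.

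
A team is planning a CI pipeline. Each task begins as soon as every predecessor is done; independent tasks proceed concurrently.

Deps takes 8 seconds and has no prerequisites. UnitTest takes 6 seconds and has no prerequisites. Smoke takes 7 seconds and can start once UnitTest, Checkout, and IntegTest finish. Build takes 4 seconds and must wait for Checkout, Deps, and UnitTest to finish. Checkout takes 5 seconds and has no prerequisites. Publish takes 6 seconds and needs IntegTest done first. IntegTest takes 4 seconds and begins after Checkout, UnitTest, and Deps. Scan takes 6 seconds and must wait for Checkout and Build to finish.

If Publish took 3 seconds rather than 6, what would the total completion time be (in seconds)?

Actual critical path: Deps→IntegTest→Smoke = 8+4+7 = 19 ⇒ 19 seconds.
Publish is off the critical path — its longest chain is 18 seconds, giving 1 of slack.
No other chain overtakes it, so the finish is 19 seconds.

19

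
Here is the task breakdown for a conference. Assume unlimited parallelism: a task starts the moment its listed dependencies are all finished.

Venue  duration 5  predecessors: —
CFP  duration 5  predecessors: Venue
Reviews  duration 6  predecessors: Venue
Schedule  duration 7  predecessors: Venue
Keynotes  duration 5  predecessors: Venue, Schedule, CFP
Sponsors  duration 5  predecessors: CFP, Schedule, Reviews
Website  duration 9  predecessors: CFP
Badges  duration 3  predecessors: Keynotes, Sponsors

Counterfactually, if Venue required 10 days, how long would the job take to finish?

Actual critical path: Venue→Schedule→Keynotes→Badges = 5+7+5+3 = 20 ⇒ 20 days.
Venue lies on that path, so at 10 days the path becomes 25 days.
No other chain overtakes it, so the finish is 25 days.

25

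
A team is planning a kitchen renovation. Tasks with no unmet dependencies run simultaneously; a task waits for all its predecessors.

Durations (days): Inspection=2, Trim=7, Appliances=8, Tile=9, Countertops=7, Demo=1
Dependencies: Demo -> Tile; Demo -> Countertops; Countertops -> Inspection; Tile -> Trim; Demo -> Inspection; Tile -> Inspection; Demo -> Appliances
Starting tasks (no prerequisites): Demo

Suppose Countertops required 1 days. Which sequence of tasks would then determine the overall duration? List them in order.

Demo, Tile, Trim

As given, the longest chain is Demo→Tile→Trim = 1+9+7 = 17, so the finish is 17 days.
Countertops has 7 days of float (longest path through it is 10).
The critical path is still Demo→Tile→Trim; finish is now 17 days.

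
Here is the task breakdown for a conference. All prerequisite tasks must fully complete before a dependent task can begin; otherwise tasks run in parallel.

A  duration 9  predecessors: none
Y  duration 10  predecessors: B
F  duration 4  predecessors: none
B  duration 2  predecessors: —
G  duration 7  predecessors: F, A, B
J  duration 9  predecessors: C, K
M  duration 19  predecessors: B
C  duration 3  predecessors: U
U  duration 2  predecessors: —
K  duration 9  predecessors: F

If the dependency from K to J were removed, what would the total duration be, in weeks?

21

Before: longest chain F→K→J = 4+9+9 = 22, finish 22.
Without K→J, J's earliest start moves from 13 to 5.
After: B→M = 2+19 = 21 → 21 weeks.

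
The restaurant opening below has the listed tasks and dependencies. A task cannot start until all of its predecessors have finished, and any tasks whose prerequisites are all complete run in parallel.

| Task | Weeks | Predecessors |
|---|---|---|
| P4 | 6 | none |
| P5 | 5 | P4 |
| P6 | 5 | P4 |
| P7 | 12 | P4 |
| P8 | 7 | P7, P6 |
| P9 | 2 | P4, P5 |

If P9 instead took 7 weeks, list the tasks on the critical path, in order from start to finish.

P4, P7, P8

Actual critical path: P4→P7→P8 = 6+12+7 = 25 ⇒ 25 weeks.
The longest path through P9 is only 13 weeks, so P9 has float 12.
That remains the longest chain; total 25 weeks.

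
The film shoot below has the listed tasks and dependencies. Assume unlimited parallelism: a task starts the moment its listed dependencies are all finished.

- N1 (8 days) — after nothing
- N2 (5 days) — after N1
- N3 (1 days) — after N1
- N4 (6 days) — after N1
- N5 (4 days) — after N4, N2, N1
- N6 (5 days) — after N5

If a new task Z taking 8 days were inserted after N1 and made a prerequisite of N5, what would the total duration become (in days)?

Originally the schedule takes 23 days.
With Z inserted, N5 now waits for max(N4, N2, N1, Z).
New critical path: N1→Z→N5→N6 = 8+8+4+5 = 25 ⇒ 25 days.

25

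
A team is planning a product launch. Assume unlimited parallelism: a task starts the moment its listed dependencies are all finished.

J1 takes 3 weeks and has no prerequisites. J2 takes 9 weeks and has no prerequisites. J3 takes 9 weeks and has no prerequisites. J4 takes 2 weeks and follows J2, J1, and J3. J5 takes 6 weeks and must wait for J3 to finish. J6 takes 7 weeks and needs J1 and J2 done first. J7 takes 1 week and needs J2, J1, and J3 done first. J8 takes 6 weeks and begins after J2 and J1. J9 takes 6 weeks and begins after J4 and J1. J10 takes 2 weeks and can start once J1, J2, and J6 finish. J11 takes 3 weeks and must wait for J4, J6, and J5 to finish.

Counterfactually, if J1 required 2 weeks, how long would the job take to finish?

19

Critical path before the change: J2→J6→J11 = 9+7+3 = 19 giving 19 weeks.
J1 has 6 weeks of float (longest path through it is 13).
That remains the longest chain; total 19 weeks.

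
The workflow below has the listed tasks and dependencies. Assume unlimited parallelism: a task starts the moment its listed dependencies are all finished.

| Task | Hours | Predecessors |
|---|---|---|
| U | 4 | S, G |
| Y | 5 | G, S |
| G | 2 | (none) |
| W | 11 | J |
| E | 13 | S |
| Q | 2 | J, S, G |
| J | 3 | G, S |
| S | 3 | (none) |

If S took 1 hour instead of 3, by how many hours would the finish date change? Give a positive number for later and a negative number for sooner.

As given, the longest chain is S→J→W = 3+3+11 = 17, so the finish is 17 hours.
S lies on that path, so at 1 hour the path becomes 15 hours.
Now G→J→W = 2+3+11 = 16 is longest, so the finish becomes 16 hours.
Change in finish: 16 − 17 = -1 hours.

-1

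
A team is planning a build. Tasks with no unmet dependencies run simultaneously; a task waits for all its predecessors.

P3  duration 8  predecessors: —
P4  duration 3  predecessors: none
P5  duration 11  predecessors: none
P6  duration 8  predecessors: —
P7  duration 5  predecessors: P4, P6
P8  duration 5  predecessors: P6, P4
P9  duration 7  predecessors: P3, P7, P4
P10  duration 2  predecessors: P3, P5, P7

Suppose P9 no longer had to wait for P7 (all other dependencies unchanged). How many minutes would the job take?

15

With the dependency in place, P6→P7→P9 = 8+5+7 = 20 sets the finish at 20 minutes.
Without P7→P9, P9's earliest start moves from 13 to 8.
After: P3→P9 = 8+7 = 15 → 15 minutes.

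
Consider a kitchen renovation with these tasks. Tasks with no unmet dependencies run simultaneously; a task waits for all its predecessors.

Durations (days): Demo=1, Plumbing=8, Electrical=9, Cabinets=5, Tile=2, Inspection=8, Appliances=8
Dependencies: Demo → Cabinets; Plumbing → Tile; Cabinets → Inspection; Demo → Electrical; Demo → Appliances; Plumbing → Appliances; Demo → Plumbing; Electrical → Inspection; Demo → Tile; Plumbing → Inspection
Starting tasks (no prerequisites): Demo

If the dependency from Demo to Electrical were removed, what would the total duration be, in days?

17

Original critical path: Demo→Electrical→Inspection = 1+9+8 = 18 ⇒ 18 days.
Without Demo→Electrical, Electrical's earliest start moves from 1 to 0.
After: Demo→Plumbing→Inspection = 1+8+8 = 17 → 17 days.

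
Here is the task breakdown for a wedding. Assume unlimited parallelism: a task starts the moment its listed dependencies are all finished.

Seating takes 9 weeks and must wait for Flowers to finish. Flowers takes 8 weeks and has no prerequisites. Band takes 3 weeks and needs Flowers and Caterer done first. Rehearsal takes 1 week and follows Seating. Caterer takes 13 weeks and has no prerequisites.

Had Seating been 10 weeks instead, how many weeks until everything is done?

19

The binding path is Flowers→Seating→Rehearsal = 8+9+1 = 18; finish at 18 weeks.
Seating lies on that path, so at 10 weeks the path becomes 19 weeks.
That remains the longest chain; total 19 weeks.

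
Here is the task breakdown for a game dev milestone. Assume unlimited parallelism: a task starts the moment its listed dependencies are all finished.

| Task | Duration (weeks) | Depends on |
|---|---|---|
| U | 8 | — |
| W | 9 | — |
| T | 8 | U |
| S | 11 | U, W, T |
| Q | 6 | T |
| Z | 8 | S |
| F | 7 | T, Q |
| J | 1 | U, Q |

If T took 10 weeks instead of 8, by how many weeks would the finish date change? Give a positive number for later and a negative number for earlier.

2

Actual critical path: U→T→S→Z = 8+8+11+8 = 35 ⇒ 35 weeks.
T is on the critical path; changing it to 10 makes that path 37 weeks.
The critical path is still U→T→S→Z; finish is now 37 weeks.
Change in finish: 37 − 35 = +2 weeks.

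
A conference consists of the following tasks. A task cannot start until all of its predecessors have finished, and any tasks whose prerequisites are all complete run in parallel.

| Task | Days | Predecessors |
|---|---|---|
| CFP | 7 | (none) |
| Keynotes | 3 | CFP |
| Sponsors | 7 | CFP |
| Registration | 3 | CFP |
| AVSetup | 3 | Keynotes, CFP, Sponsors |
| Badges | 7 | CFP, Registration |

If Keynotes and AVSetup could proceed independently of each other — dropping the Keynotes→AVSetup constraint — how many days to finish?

Before: longest chain CFP→Sponsors→AVSetup = 7+7+3 = 17, finish 17.
Dropping Keynotes→AVSetup doesn't change AVSetup's earliest start (14); another predecessor still binds.
New critical path: CFP→Sponsors→AVSetup = 7+7+3 = 17 ⇒ 17 days.

17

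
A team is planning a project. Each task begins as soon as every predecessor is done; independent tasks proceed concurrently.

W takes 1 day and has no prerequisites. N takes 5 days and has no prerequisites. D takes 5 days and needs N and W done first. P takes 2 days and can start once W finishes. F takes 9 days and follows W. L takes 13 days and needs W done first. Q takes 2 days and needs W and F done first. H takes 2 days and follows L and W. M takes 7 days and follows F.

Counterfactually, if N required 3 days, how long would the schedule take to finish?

17

Critical path before the change: W→F→M = 1+9+7 = 17 giving 17 days.
N is off the critical path — its longest chain is 10 days, giving 7 of slack.
The critical path is still W→F→M; finish is now 17 days.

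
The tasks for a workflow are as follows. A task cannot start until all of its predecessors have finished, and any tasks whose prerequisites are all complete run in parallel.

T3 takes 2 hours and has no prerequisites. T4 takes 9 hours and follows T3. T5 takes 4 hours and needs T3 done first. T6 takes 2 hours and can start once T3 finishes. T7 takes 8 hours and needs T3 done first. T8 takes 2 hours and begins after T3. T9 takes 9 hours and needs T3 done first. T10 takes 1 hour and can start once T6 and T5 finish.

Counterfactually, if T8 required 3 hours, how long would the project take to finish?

11

As given, the longest chain is T3→T4 = 2+9 = 11, so the finish is 11 hours.
T8 has 7 hours of float (longest path through it is 4).
That remains the longest chain; total 11 hours.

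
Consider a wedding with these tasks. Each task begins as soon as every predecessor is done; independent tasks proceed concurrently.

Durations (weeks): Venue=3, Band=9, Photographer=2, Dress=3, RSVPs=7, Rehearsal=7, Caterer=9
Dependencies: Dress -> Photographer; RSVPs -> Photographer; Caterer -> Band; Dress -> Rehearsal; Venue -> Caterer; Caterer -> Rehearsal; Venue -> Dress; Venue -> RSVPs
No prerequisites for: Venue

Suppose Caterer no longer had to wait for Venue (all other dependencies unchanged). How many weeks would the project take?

Original critical path: Venue→Caterer→Band = 3+9+9 = 21 ⇒ 21 weeks.
Without Venue→Caterer, Caterer's earliest start moves from 3 to 0.
The longest chain is now Caterer→Band = 9+9 = 18, so the project takes 18 weeks.

18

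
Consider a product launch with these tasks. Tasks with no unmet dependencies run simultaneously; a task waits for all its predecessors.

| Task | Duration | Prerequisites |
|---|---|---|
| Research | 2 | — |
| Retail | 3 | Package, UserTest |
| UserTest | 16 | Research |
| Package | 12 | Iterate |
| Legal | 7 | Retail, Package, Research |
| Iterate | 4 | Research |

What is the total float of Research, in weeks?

0

Critical path: Research→UserTest→Retail→Legal = 2+16+3+7 = 28, so the finish is 28 weeks.
Research finishes as early as 2 and must finish by 2.
So Research can slip 2 − 2 = 0 weeks.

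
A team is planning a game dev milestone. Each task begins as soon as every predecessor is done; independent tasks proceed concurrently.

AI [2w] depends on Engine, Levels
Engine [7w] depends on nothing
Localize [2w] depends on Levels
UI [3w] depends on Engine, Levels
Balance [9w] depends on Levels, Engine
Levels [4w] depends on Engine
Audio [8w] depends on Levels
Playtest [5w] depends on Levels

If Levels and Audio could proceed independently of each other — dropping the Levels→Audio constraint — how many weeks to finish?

20

With the dependency in place, Engine→Levels→Balance = 7+4+9 = 20 sets the finish at 20 weeks.
Without Levels→Audio, Audio's earliest start moves from 11 to 0.
After: Engine→Levels→Balance = 7+4+9 = 20 → 20 weeks.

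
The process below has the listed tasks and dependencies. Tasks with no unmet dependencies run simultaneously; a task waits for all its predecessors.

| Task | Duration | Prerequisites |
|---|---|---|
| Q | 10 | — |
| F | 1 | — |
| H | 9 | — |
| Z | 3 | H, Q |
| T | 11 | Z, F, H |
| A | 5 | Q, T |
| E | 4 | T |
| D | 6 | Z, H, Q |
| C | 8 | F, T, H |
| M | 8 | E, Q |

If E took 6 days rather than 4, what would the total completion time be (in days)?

The binding path is Q→Z→T→E→M = 10+3+11+4+8 = 36; finish at 36 days.
Since E is critical, the +2 change carries straight to that chain (now 38 days).
The critical path is still Q→Z→T→E→M; finish is now 38 days.

38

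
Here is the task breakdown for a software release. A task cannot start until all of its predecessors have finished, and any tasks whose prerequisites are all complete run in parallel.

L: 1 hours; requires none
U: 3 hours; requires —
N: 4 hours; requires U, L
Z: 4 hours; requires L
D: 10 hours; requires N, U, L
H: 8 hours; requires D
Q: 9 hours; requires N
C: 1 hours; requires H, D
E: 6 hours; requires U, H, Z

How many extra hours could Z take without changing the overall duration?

Critical path: U→N→D→H→E = 3+4+10+8+6 = 31, so the finish is 31 hours.
The longest chain containing Z totals 11 hours.
Slack of Z = 21 − 1 = 20 hours.

20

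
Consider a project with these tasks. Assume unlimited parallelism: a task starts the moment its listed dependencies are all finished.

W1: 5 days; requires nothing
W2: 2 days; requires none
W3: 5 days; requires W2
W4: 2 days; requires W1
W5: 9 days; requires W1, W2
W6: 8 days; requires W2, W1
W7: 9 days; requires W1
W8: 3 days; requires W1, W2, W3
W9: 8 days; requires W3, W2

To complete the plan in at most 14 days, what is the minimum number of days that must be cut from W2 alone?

Current finish: 15 days; target: 14.
W2 is on every critical path, so each day cut from W2 cuts the finish by one (this holds down to a finish of 14).
Need 15 − 14 = 1 day off W2 → W2 becomes 1 day, finish becomes 14.

1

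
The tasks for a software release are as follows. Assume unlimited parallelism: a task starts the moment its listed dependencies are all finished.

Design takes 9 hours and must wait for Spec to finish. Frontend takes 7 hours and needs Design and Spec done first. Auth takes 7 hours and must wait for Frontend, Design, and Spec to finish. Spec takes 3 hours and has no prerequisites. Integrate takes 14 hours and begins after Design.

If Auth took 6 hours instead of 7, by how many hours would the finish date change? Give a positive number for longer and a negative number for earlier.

As given, the longest chain is Spec→Design→Frontend→Auth = 3+9+7+7 = 26, so the finish is 26 hours.
Auth is on the critical path; changing it to 6 makes that path 25 hours.
Now Spec→Design→Integrate = 3+9+14 = 26 is longest, so the finish becomes 26 hours.
Change in finish: 26 − 26 = +0 hours.

0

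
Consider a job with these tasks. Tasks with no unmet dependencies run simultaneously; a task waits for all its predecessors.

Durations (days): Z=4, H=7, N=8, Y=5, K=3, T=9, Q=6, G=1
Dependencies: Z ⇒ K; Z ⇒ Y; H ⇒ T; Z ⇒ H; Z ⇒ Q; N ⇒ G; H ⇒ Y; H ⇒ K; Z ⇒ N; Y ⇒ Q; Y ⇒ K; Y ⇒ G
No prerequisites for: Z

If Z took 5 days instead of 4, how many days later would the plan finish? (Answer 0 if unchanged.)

1

Critical path before the change: Z→H→Y→Q = 4+7+5+6 = 22 giving 22 days.
Z is on the critical path; changing it to 5 makes that path 23 days.
No other chain overtakes it, so the finish is 23 days.
Change in finish: 23 − 22 = +1 days.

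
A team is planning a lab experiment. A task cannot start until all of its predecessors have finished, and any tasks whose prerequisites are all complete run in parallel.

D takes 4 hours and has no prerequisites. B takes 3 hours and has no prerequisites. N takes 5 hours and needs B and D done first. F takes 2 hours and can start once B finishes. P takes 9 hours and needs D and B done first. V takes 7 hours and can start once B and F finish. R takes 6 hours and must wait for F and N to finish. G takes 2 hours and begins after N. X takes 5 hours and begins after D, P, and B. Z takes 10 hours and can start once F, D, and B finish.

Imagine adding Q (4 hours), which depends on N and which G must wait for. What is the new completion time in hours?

Originally the project takes 18 hours.
With Q inserted, G now waits for max(N, Q).
New critical path: D→P→X = 4+9+5 = 18 ⇒ 18 hours.

18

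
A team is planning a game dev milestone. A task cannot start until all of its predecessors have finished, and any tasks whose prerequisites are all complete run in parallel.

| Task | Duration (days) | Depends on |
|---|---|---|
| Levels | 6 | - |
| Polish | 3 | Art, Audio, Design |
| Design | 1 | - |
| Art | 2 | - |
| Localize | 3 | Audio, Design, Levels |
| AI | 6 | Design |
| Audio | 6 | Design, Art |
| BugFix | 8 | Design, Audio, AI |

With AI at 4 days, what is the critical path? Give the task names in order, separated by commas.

Art, Audio, BugFix

The binding path is Art→Audio→BugFix = 2+6+8 = 16; finish at 16 days.
AI has 1 day of float (longest path through it is 15).
That remains the longest chain; total 16 days.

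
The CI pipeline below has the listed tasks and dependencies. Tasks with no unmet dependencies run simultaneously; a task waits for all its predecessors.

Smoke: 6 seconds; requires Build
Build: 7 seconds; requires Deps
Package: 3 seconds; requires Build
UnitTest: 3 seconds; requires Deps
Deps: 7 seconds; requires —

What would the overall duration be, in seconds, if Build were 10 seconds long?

23

The binding path is Deps→Build→Smoke = 7+7+6 = 20; finish at 20 seconds.
Build is on the critical path; changing it to 10 makes that path 23 seconds.
No other chain overtakes it, so the finish is 23 seconds.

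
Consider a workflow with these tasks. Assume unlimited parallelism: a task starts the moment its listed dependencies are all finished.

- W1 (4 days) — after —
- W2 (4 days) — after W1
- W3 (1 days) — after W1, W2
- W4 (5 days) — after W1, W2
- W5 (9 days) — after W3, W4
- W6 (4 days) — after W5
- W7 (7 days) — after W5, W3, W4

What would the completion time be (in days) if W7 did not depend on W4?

29

Before: longest chain W1→W2→W4→W5→W7 = 4+4+5+9+7 = 29, finish 29.
Dropping W4→W7 doesn't change W7's earliest start (22); another predecessor still binds.
New critical path: W1→W2→W4→W5→W7 = 4+4+5+9+7 = 29 ⇒ 29 days.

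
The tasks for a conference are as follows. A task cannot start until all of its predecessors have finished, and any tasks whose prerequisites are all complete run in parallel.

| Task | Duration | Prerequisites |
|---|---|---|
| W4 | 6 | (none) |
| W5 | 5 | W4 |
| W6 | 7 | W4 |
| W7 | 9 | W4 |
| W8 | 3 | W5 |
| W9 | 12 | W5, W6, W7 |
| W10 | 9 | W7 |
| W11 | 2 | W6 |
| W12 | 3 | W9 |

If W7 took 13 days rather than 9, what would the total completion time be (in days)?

The binding path is W4→W7→W9→W12 = 6+9+12+3 = 30; finish at 30 days.
W7 is on the critical path; changing it to 13 makes that path 34 days.
The critical path is still W4→W7→W9→W12; finish is now 34 days.

34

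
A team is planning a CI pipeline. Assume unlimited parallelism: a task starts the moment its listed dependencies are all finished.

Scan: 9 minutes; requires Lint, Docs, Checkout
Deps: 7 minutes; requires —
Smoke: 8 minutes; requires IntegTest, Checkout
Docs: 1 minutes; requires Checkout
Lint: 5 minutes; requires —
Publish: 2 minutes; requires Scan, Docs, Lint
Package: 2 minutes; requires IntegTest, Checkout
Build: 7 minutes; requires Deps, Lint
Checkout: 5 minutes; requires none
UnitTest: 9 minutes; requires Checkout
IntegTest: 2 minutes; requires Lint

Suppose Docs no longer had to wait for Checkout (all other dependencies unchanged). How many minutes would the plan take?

16

Original critical path: Checkout→Docs→Scan→Publish = 5+1+9+2 = 17 ⇒ 17 minutes.
Without Checkout→Docs, Docs's earliest start moves from 5 to 0.
The longest chain is now Checkout→Scan→Publish = 5+9+2 = 16, so the plan takes 16 minutes.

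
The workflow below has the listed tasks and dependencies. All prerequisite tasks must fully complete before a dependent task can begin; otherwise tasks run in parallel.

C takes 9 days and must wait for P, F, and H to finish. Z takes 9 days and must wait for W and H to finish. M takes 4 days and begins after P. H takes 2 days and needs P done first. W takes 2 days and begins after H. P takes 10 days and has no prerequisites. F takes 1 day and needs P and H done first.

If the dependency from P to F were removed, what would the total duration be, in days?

23

Original critical path: P→H→W→Z = 10+2+2+9 = 23 ⇒ 23 days.
Dropping P→F doesn't change F's earliest start (12); another predecessor still binds.
The longest chain is now P→H→W→Z = 10+2+2+9 = 23, so the job takes 23 days.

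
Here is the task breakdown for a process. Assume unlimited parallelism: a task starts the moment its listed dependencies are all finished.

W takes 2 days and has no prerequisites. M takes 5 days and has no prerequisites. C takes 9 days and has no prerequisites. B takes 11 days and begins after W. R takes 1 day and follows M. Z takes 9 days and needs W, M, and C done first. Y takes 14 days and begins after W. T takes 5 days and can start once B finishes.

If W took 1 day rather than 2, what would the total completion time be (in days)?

As given, the longest chain is W→B→T = 2+11+5 = 18, so the finish is 18 days.
Since W is critical, the -1 change carries straight to that chain (now 17 days).
Now C→Z = 9+9 = 18 is longest, so the finish becomes 18 days.

18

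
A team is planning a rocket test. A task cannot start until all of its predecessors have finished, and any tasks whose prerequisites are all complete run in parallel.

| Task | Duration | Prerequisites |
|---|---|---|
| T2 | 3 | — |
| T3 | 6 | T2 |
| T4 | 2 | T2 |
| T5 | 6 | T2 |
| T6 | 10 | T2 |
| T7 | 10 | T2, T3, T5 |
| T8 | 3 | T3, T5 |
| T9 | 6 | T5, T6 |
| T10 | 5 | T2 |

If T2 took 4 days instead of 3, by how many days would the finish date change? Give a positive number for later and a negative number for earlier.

1

Critical path before the change: T2→T3→T7 = 3+6+10 = 19 giving 19 days.
Since T2 is critical, the +1 change carries straight to that chain (now 20 days).
The critical path is still T2→T3→T7; finish is now 20 days.
Change in finish: 20 − 19 = +1 days.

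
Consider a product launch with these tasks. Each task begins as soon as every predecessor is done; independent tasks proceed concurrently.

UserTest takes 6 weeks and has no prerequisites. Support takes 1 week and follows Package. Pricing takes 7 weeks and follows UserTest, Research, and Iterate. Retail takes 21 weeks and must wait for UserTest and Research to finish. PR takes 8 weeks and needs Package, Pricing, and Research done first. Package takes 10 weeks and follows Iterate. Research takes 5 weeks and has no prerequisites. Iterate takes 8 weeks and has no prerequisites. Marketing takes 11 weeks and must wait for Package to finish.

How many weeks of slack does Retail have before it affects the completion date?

2

Iterate→Package→Marketing = 8+10+11 = 29 sets the makespan at 29 weeks.
The longest chain containing Retail totals 27 weeks.
Slack of Retail = 8 − 6 = 2 weeks.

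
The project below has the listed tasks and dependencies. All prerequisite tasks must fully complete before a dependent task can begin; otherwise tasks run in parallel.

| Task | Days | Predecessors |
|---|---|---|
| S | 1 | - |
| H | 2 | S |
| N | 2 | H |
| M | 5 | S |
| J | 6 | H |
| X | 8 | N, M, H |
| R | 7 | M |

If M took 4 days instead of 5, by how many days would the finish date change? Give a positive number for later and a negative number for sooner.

As given, the longest chain is S→M→X = 1+5+8 = 14, so the finish is 14 days.
Since M is critical, the -1 change carries straight to that chain (now 13 days).
New critical path: S→H→N→X = 1+2+2+8 = 13 ⇒ 13 days.
Change in finish: 13 − 14 = -1 days.

-1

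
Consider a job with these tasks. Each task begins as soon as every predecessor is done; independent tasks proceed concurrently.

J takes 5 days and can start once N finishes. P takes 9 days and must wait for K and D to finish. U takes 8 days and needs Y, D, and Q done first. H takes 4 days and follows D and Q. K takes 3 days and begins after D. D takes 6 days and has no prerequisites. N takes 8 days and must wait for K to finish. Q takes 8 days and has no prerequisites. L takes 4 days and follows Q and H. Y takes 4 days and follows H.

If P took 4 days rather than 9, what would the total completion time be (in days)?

As given, the longest chain is Q→H→Y→U = 8+4+4+8 = 24, so the finish is 24 days.
P has 6 days of float (longest path through it is 18).
That remains the longest chain; total 24 days.

24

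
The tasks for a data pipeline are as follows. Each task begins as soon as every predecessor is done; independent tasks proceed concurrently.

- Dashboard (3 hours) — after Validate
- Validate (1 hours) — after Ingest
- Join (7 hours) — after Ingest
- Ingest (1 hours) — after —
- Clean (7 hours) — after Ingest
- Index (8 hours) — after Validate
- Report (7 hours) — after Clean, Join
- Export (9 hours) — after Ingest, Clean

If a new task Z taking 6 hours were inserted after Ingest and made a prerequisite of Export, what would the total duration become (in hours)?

Originally the data pipeline takes 17 hours.
With Z inserted, Export now waits for max(Ingest, Clean, Z).
New critical path: Ingest→Clean→Export = 1+7+9 = 17 ⇒ 17 hours.

17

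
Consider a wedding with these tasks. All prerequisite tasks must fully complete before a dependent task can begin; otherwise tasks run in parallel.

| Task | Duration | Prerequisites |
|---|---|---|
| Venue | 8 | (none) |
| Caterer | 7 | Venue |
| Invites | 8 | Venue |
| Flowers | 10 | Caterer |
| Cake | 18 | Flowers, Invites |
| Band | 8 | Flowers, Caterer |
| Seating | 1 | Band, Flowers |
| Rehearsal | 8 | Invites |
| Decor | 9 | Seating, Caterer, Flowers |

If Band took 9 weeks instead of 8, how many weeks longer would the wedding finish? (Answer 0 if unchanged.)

1

Critical path before the change: Venue→Caterer→Flowers→Band→Seating→Decor = 8+7+10+8+1+9 = 43 giving 43 weeks.
Band is on the critical path; changing it to 9 makes that path 44 weeks.
That remains the longest chain; total 44 weeks.
Change in finish: 44 − 43 = +1 weeks.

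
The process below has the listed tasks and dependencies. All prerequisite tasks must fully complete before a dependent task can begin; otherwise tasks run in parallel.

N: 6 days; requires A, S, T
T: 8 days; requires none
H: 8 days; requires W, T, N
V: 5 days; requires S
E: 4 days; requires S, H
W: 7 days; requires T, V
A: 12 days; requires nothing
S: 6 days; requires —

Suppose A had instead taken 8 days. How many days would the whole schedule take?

Baseline: A→N→H→E = 12+6+8+4 = 30 → 30 days.
A is on the critical path; changing it to 8 makes that path 26 days.
New critical path: S→V→W→H→E = 6+5+7+8+4 = 30 ⇒ 30 days.

30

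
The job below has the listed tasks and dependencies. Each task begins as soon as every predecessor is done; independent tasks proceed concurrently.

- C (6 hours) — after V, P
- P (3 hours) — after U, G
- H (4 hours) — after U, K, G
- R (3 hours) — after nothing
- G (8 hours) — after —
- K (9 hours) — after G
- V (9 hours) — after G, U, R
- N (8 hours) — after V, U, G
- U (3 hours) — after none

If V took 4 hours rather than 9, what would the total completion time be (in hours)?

21

As given, the longest chain is G→V→N = 8+9+8 = 25, so the finish is 25 hours.
V is on the critical path; changing it to 4 makes that path 20 hours.
Now G→K→H = 8+9+4 = 21 is longest, so the finish becomes 21 hours.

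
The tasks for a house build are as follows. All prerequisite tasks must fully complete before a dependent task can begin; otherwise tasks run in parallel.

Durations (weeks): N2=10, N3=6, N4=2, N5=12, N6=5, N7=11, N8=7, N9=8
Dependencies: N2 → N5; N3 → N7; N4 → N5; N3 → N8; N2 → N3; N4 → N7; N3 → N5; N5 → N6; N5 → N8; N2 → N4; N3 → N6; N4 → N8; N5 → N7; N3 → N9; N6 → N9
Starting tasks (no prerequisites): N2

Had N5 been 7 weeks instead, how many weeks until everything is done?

The binding path is N2→N3→N5→N6→N9 = 10+6+12+5+8 = 41; finish at 41 weeks.
N5 lies on that path, so at 7 weeks the path becomes 36 weeks.
No other chain overtakes it, so the finish is 36 weeks.

36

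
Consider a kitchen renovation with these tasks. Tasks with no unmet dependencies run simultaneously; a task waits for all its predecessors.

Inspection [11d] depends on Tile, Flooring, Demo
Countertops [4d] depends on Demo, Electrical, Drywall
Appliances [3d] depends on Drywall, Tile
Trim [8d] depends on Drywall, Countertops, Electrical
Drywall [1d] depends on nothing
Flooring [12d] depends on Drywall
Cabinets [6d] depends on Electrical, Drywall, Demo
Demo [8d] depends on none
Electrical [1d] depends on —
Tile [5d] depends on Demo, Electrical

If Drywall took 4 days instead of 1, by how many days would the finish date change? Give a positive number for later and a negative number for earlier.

Critical path before the change: Drywall→Flooring→Inspection = 1+12+11 = 24 giving 24 days.
Since Drywall is critical, the +3 change carries straight to that chain (now 27 days).
That remains the longest chain; total 27 days.
Change in finish: 27 − 24 = +3 days.

3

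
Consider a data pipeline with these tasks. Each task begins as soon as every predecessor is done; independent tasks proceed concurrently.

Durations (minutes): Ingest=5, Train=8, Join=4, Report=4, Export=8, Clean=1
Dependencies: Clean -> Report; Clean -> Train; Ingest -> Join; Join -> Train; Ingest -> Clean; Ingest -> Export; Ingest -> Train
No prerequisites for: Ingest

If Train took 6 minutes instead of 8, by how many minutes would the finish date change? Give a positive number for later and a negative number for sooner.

-2

As given, the longest chain is Ingest→Join→Train = 5+4+8 = 17, so the finish is 17 minutes.
Train lies on that path, so at 6 minutes the path becomes 15 minutes.
That remains the longest chain; total 15 minutes.
Change in finish: 15 − 17 = -2 minutes.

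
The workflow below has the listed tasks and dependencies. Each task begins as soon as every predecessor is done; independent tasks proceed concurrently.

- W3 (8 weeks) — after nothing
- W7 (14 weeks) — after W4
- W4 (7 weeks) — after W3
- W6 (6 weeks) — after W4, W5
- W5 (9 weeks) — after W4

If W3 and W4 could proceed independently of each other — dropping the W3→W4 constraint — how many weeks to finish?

22

Before: longest chain W3→W4→W5→W6 = 8+7+9+6 = 30, finish 30.
Without W3→W4, W4's earliest start moves from 8 to 0.
New critical path: W4→W5→W6 = 7+9+6 = 22 ⇒ 22 weeks.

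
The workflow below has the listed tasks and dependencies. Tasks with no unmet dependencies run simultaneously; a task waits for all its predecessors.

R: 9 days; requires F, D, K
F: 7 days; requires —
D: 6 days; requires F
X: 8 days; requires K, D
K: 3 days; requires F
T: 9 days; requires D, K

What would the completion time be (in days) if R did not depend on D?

Original critical path: F→D→T = 7+6+9 = 22 ⇒ 22 days.
Without D→R, R's earliest start moves from 13 to 10.
New critical path: F→D→T = 7+6+9 = 22 ⇒ 22 days.

22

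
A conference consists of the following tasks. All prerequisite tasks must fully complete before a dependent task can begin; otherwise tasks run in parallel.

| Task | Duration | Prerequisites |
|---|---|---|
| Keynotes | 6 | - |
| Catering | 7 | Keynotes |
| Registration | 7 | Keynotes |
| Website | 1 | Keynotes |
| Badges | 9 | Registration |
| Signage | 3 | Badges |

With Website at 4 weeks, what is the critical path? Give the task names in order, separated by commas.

Keynotes, Registration, Badges, Signage

Critical path before the change: Keynotes→Registration→Badges→Signage = 6+7+9+3 = 25 giving 25 weeks.
Website is off the critical path — its longest chain is 7 weeks, giving 18 of slack.
No other chain overtakes it, so the finish is 25 weeks.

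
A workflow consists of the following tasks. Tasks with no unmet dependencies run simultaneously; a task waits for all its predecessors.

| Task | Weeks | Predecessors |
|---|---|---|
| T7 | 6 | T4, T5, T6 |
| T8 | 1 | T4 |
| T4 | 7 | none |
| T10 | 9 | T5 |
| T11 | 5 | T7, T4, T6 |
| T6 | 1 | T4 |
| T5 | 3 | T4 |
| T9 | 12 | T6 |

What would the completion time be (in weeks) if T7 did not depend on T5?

20

With the dependency in place, T4→T5→T7→T11 = 7+3+6+5 = 21 sets the finish at 21 weeks.
Without T5→T7, T7's earliest start moves from 10 to 8.
After: T4→T6→T9 = 7+1+12 = 20 → 20 weeks.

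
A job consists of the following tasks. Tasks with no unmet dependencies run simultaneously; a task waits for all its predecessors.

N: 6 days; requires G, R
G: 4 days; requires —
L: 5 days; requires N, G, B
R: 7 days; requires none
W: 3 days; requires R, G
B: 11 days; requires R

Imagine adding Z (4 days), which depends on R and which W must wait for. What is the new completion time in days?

Originally the plan takes 23 days.
With Z inserted, W now waits for max(R, G, Z).
New critical path: R→B→L = 7+11+5 = 23 ⇒ 23 days.

23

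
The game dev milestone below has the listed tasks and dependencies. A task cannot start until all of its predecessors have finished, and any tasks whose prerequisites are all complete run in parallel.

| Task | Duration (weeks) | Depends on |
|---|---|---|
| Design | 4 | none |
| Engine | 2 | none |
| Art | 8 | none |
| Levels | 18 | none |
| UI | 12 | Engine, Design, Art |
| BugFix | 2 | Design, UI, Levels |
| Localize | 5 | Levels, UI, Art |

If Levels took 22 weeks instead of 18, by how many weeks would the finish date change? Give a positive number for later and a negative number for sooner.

2

As given, the longest chain is Art→UI→Localize = 8+12+5 = 25, so the finish is 25 weeks.
The longest path through Levels is only 23 weeks, so Levels has float 2.
Now Levels→Localize = 22+5 = 27 is longest, so the finish becomes 27 weeks.
Change in finish: 27 − 25 = +2 weeks.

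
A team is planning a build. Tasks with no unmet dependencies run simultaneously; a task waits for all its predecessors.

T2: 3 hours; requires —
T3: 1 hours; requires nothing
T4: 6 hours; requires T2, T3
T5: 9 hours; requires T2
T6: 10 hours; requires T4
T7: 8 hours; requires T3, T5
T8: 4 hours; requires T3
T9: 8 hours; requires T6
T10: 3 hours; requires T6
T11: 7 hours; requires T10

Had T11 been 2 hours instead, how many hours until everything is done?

27

As given, the longest chain is T2→T4→T6→T10→T11 = 3+6+10+3+7 = 29, so the finish is 29 hours.
T11 lies on that path, so at 2 hours the path becomes 24 hours.
The binding chain switches to T2→T4→T6→T9 = 3+6+10+8 = 27; finish 27 hours.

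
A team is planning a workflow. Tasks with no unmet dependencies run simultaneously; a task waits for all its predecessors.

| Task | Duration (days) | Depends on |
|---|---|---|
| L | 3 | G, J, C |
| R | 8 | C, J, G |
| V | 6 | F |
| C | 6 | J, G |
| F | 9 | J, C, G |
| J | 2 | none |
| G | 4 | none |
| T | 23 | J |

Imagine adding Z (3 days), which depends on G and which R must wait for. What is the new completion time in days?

25

Originally the plan takes 25 days.
With Z inserted, R now waits for max(C, J, G, Z).
New critical path: J→T = 2+23 = 25 ⇒ 25 days.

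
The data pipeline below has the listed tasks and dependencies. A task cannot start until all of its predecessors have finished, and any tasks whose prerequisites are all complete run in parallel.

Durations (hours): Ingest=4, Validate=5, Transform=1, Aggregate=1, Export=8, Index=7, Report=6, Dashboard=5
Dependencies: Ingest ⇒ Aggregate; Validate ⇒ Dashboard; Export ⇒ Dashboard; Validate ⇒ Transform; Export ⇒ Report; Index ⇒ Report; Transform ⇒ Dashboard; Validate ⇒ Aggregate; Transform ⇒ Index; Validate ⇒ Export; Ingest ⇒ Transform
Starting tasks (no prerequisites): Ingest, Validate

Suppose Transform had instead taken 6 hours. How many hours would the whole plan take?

As given, the longest chain is Validate→Transform→Index→Report = 5+1+7+6 = 19, so the finish is 19 hours.
Since Transform is critical, the +5 change carries straight to that chain (now 24 hours).
The critical path is still Validate→Transform→Index→Report; finish is now 24 hours.

24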